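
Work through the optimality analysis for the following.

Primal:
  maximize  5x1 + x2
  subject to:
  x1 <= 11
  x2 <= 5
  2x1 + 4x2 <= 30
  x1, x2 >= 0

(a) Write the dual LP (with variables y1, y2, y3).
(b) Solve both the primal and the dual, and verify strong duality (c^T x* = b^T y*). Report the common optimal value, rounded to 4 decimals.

The standard primal-dual pair for 'max c^T x s.t. A x <= b, x >= 0' is:
  Dual:  min b^T y  s.t.  A^T y >= c,  y >= 0.

So the dual LP is:
  minimize  11y1 + 5y2 + 30y3
  subject to:
    y1 + 2y3 >= 5
    y2 + 4y3 >= 1
    y1, y2, y3 >= 0

Solving the primal: x* = (11, 2).
  primal value c^T x* = 57.
Solving the dual: y* = (4.5, 0, 0.25).
  dual value b^T y* = 57.
Strong duality: c^T x* = b^T y*. Confirmed.

57


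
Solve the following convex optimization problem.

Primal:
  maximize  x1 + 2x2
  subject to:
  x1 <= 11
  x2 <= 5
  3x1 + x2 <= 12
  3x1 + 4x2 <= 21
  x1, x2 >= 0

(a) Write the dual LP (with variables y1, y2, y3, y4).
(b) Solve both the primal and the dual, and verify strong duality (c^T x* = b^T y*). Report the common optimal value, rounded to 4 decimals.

The standard primal-dual pair for 'max c^T x s.t. A x <= b, x >= 0' is:
  Dual:  min b^T y  s.t.  A^T y >= c,  y >= 0.

So the dual LP is:
  minimize  11y1 + 5y2 + 12y3 + 21y4
  subject to:
    y1 + 3y3 + 3y4 >= 1
    y2 + y3 + 4y4 >= 2
    y1, y2, y3, y4 >= 0

Solving the primal: x* = (0.3333, 5).
  primal value c^T x* = 10.3333.
Solving the dual: y* = (0, 0.6667, 0, 0.3333).
  dual value b^T y* = 10.3333.
Strong duality: c^T x* = b^T y*. Confirmed.

10.3333


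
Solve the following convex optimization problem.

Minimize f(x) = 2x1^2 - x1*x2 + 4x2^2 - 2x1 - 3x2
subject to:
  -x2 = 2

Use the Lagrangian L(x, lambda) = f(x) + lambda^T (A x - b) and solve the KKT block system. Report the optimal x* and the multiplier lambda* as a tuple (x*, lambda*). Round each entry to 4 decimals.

Form the Lagrangian:
  L(x, lambda) = (1/2) x^T Q x + c^T x + lambda^T (A x - b)
Stationarity (grad_x L = 0): Q x + c + A^T lambda = 0.
Primal feasibility: A x = b.

This gives the KKT block system:
  [ Q   A^T ] [ x     ]   [-c ]
  [ A    0  ] [ lambda ] = [ b ]

Solving the linear system:
  x*      = (0, -2)
  lambda* = (-19)
  f(x*)   = 22

x* = (0, -2), lambda* = (-19)


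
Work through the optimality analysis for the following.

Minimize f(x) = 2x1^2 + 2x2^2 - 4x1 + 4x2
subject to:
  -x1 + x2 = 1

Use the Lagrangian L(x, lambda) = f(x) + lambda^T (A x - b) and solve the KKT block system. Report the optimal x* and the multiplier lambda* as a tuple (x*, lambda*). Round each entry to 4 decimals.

Form the Lagrangian:
  L(x, lambda) = (1/2) x^T Q x + c^T x + lambda^T (A x - b)
Stationarity (grad_x L = 0): Q x + c + A^T lambda = 0.
Primal feasibility: A x = b.

This gives the KKT block system:
  [ Q   A^T ] [ x     ]   [-c ]
  [ A    0  ] [ lambda ] = [ b ]

Solving the linear system:
  x*      = (-0.5, 0.5)
  lambda* = (-6)
  f(x*)   = 5

x* = (-0.5, 0.5), lambda* = (-6)


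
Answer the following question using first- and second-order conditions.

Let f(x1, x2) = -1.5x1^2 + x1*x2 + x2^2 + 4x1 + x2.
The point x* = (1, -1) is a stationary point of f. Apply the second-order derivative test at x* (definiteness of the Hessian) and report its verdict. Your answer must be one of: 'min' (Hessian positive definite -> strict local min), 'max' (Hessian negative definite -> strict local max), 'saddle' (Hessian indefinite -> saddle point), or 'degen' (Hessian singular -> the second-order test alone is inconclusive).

Compute the Hessian H = grad^2 f:
  H = [[-3, 1], [1, 2]]
Verify stationarity: grad f(x*) = H x* + g = (0, 0).
Eigenvalues of H: -3.1926, 2.1926.
Eigenvalues have mixed signs, so H is indefinite -> x* is a saddle point.

saddle


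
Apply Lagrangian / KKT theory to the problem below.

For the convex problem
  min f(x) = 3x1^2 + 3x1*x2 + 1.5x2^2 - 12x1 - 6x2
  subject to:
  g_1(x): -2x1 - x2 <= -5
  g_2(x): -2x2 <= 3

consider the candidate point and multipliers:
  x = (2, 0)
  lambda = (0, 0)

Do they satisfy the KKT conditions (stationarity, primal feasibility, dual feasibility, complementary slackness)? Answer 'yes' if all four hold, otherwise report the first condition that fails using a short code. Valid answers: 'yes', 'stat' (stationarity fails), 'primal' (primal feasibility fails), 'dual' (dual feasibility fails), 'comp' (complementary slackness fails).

Gradient of f: grad f(x) = Q x + c = (0, 0)
Constraint values g_i(x) = a_i^T x - b_i:
  g_1((2, 0)) = 1
  g_2((2, 0)) = -3
Stationarity residual: grad f(x) + sum_i lambda_i a_i = (0, 0)
  -> stationarity OK
Primal feasibility (all g_i <= 0): FAILS
Dual feasibility (all lambda_i >= 0): OK
Complementary slackness (lambda_i * g_i(x) = 0 for all i): OK

Verdict: the first failing condition is primal_feasibility -> primal.

primal


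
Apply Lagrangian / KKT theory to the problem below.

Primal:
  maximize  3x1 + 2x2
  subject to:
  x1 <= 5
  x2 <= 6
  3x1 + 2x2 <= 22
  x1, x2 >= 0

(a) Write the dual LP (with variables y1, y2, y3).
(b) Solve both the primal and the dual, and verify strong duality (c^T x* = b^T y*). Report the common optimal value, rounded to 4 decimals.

The standard primal-dual pair for 'max c^T x s.t. A x <= b, x >= 0' is:
  Dual:  min b^T y  s.t.  A^T y >= c,  y >= 0.

So the dual LP is:
  minimize  5y1 + 6y2 + 22y3
  subject to:
    y1 + 3y3 >= 3
    y2 + 2y3 >= 2
    y1, y2, y3 >= 0

Solving the primal: x* = (3.3333, 6).
  primal value c^T x* = 22.
Solving the dual: y* = (0, 0, 1).
  dual value b^T y* = 22.
Strong duality: c^T x* = b^T y*. Confirmed.

22


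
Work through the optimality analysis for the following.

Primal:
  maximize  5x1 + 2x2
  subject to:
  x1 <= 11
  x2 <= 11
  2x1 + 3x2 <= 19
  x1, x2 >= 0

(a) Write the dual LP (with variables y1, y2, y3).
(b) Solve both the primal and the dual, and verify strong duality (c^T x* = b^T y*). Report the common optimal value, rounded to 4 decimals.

The standard primal-dual pair for 'max c^T x s.t. A x <= b, x >= 0' is:
  Dual:  min b^T y  s.t.  A^T y >= c,  y >= 0.

So the dual LP is:
  minimize  11y1 + 11y2 + 19y3
  subject to:
    y1 + 2y3 >= 5
    y2 + 3y3 >= 2
    y1, y2, y3 >= 0

Solving the primal: x* = (9.5, 0).
  primal value c^T x* = 47.5.
Solving the dual: y* = (0, 0, 2.5).
  dual value b^T y* = 47.5.
Strong duality: c^T x* = b^T y*. Confirmed.

47.5


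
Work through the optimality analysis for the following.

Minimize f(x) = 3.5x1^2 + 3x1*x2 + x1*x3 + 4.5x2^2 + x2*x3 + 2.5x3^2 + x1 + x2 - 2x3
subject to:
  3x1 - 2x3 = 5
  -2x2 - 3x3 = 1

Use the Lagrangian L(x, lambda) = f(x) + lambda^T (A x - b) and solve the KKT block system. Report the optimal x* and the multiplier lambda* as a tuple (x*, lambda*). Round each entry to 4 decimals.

Form the Lagrangian:
  L(x, lambda) = (1/2) x^T Q x + c^T x + lambda^T (A x - b)
Stationarity (grad_x L = 0): Q x + c + A^T lambda = 0.
Primal feasibility: A x = b.

This gives the KKT block system:
  [ Q   A^T ] [ x     ]   [-c ]
  [ A    0  ] [ lambda ] = [ b ]

Solving the linear system:
  x*      = (1.5262, -0.1839, -0.2107)
  lambda* = (-3.6403, 1.8564)
  f(x*)   = 9.0544

x* = (1.5262, -0.1839, -0.2107), lambda* = (-3.6403, 1.8564)


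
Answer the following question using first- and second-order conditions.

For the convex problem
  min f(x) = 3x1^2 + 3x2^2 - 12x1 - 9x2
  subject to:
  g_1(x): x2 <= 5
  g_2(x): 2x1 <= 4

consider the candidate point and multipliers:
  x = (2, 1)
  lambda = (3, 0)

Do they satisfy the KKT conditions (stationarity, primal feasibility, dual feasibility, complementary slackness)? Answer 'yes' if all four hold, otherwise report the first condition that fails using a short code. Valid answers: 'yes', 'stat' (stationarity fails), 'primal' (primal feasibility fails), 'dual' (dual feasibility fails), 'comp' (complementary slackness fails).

Gradient of f: grad f(x) = Q x + c = (0, -3)
Constraint values g_i(x) = a_i^T x - b_i:
  g_1((2, 1)) = -4
  g_2((2, 1)) = 0
Stationarity residual: grad f(x) + sum_i lambda_i a_i = (0, 0)
  -> stationarity OK
Primal feasibility (all g_i <= 0): OK
Dual feasibility (all lambda_i >= 0): OK
Complementary slackness (lambda_i * g_i(x) = 0 for all i): FAILS

Verdict: the first failing condition is complementary_slackness -> comp.

comp


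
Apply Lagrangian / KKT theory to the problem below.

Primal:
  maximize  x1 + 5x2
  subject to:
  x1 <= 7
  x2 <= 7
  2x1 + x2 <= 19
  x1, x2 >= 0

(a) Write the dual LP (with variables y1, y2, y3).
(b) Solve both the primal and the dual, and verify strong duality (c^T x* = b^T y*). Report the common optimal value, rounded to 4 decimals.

The standard primal-dual pair for 'max c^T x s.t. A x <= b, x >= 0' is:
  Dual:  min b^T y  s.t.  A^T y >= c,  y >= 0.

So the dual LP is:
  minimize  7y1 + 7y2 + 19y3
  subject to:
    y1 + 2y3 >= 1
    y2 + y3 >= 5
    y1, y2, y3 >= 0

Solving the primal: x* = (6, 7).
  primal value c^T x* = 41.
Solving the dual: y* = (0, 4.5, 0.5).
  dual value b^T y* = 41.
Strong duality: c^T x* = b^T y*. Confirmed.

41


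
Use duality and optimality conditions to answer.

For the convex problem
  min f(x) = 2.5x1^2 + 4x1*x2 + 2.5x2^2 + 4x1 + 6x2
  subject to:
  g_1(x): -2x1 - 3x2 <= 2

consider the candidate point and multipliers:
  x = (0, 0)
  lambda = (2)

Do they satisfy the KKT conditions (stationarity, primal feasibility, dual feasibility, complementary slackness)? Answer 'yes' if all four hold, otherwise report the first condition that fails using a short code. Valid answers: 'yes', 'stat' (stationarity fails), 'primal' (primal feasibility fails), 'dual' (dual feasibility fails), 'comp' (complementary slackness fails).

Gradient of f: grad f(x) = Q x + c = (4, 6)
Constraint values g_i(x) = a_i^T x - b_i:
  g_1((0, 0)) = -2
Stationarity residual: grad f(x) + sum_i lambda_i a_i = (0, 0)
  -> stationarity OK
Primal feasibility (all g_i <= 0): OK
Dual feasibility (all lambda_i >= 0): OK
Complementary slackness (lambda_i * g_i(x) = 0 for all i): FAILS

Verdict: the first failing condition is complementary_slackness -> comp.

comp


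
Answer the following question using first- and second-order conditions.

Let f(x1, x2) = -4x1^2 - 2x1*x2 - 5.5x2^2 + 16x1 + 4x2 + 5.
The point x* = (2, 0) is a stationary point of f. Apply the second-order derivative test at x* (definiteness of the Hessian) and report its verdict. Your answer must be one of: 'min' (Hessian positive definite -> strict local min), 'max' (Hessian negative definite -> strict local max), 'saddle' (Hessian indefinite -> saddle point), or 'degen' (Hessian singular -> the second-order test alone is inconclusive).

Compute the Hessian H = grad^2 f:
  H = [[-8, -2], [-2, -11]]
Verify stationarity: grad f(x*) = H x* + g = (0, 0).
Eigenvalues of H: -12, -7.
Both eigenvalues < 0, so H is negative definite -> x* is a strict local max.

max


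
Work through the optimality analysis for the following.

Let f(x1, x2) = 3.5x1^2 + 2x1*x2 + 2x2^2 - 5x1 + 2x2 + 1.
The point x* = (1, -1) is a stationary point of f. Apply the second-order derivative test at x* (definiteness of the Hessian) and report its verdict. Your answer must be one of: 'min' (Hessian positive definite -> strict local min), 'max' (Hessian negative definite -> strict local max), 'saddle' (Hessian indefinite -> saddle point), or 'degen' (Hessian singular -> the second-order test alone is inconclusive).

Compute the Hessian H = grad^2 f:
  H = [[7, 2], [2, 4]]
Verify stationarity: grad f(x*) = H x* + g = (0, 0).
Eigenvalues of H: 3, 8.
Both eigenvalues > 0, so H is positive definite -> x* is a strict local min.

min


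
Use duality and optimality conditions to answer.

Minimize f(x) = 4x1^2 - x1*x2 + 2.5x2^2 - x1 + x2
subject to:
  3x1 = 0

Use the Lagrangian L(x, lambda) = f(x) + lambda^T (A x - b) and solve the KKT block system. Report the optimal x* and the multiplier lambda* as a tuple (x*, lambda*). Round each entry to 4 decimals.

Form the Lagrangian:
  L(x, lambda) = (1/2) x^T Q x + c^T x + lambda^T (A x - b)
Stationarity (grad_x L = 0): Q x + c + A^T lambda = 0.
Primal feasibility: A x = b.

This gives the KKT block system:
  [ Q   A^T ] [ x     ]   [-c ]
  [ A    0  ] [ lambda ] = [ b ]

Solving the linear system:
  x*      = (0, -0.2)
  lambda* = (0.2667)
  f(x*)   = -0.1

x* = (0, -0.2), lambda* = (0.2667)


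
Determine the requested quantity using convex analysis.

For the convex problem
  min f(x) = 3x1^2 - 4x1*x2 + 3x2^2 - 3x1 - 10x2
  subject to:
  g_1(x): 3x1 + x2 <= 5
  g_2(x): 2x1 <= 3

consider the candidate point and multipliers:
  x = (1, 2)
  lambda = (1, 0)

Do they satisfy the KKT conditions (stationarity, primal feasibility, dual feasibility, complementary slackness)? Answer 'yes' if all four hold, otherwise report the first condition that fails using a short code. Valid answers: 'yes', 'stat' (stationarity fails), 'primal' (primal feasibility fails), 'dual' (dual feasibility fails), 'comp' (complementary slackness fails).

Gradient of f: grad f(x) = Q x + c = (-5, -2)
Constraint values g_i(x) = a_i^T x - b_i:
  g_1((1, 2)) = 0
  g_2((1, 2)) = -1
Stationarity residual: grad f(x) + sum_i lambda_i a_i = (-2, -1)
  -> stationarity FAILS
Primal feasibility (all g_i <= 0): OK
Dual feasibility (all lambda_i >= 0): OK
Complementary slackness (lambda_i * g_i(x) = 0 for all i): OK

Verdict: the first failing condition is stationarity -> stat.

stat


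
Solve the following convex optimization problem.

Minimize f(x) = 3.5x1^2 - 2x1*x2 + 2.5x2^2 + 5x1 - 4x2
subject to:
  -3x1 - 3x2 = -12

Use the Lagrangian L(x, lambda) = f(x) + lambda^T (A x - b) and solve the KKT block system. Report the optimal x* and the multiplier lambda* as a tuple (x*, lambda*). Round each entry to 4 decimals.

Form the Lagrangian:
  L(x, lambda) = (1/2) x^T Q x + c^T x + lambda^T (A x - b)
Stationarity (grad_x L = 0): Q x + c + A^T lambda = 0.
Primal feasibility: A x = b.

This gives the KKT block system:
  [ Q   A^T ] [ x     ]   [-c ]
  [ A    0  ] [ lambda ] = [ b ]

Solving the linear system:
  x*      = (1.1875, 2.8125)
  lambda* = (2.5625)
  f(x*)   = 12.7187

x* = (1.1875, 2.8125), lambda* = (2.5625)


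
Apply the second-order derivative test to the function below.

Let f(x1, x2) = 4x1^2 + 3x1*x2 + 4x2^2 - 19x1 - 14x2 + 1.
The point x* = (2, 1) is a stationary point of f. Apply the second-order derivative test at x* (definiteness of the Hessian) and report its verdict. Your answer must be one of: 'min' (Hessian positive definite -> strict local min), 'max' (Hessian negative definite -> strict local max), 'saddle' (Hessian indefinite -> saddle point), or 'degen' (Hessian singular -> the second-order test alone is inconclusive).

Compute the Hessian H = grad^2 f:
  H = [[8, 3], [3, 8]]
Verify stationarity: grad f(x*) = H x* + g = (0, 0).
Eigenvalues of H: 5, 11.
Both eigenvalues > 0, so H is positive definite -> x* is a strict local min.

min


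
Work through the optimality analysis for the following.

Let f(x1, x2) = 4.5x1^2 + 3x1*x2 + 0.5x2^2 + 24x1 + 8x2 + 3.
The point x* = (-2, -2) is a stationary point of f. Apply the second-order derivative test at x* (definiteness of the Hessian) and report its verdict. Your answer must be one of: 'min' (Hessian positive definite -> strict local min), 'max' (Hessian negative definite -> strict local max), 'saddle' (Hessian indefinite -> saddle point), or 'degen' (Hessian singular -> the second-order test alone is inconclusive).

Compute the Hessian H = grad^2 f:
  H = [[9, 3], [3, 1]]
Verify stationarity: grad f(x*) = H x* + g = (0, 0).
Eigenvalues of H: 0, 10.
H has a zero eigenvalue (singular; positive semidefinite but not definite), so H is neither positive definite, negative definite, nor indefinite. The second-order test alone is inconclusive -> degen.
(Indeed, f is constant along the null direction of H through x*, so x* is not a strict local extremum.)

degen


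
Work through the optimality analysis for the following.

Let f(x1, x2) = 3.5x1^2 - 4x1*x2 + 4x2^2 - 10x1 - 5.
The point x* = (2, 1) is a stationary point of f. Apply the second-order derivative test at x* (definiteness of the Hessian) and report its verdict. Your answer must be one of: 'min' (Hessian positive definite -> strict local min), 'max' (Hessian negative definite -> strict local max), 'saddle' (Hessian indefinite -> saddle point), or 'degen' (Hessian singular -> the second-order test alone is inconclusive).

Compute the Hessian H = grad^2 f:
  H = [[7, -4], [-4, 8]]
Verify stationarity: grad f(x*) = H x* + g = (0, 0).
Eigenvalues of H: 3.4689, 11.5311.
Both eigenvalues > 0, so H is positive definite -> x* is a strict local min.

min


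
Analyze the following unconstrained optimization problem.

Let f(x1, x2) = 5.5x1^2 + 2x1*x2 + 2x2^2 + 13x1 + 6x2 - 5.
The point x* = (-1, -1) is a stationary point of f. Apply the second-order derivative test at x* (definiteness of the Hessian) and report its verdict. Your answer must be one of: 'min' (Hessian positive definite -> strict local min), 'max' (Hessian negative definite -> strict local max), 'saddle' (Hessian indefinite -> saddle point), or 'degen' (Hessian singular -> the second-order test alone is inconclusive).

Compute the Hessian H = grad^2 f:
  H = [[11, 2], [2, 4]]
Verify stationarity: grad f(x*) = H x* + g = (0, 0).
Eigenvalues of H: 3.4689, 11.5311.
Both eigenvalues > 0, so H is positive definite -> x* is a strict local min.

min


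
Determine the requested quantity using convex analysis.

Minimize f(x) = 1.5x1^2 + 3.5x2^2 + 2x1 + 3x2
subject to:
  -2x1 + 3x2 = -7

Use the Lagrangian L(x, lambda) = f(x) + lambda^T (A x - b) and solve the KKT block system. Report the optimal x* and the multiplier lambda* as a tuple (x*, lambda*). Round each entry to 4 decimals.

Form the Lagrangian:
  L(x, lambda) = (1/2) x^T Q x + c^T x + lambda^T (A x - b)
Stationarity (grad_x L = 0): Q x + c + A^T lambda = 0.
Primal feasibility: A x = b.

This gives the KKT block system:
  [ Q   A^T ] [ x     ]   [-c ]
  [ A    0  ] [ lambda ] = [ b ]

Solving the linear system:
  x*      = (1.1273, -1.5818)
  lambda* = (2.6909)
  f(x*)   = 8.1727

x* = (1.1273, -1.5818), lambda* = (2.6909)


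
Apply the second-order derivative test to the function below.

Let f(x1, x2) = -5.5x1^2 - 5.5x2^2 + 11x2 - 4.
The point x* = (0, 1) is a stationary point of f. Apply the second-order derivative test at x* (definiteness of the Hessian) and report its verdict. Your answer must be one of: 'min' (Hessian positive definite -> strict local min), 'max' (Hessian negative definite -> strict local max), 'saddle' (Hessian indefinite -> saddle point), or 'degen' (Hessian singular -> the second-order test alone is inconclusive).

Compute the Hessian H = grad^2 f:
  H = [[-11, 0], [0, -11]]
Verify stationarity: grad f(x*) = H x* + g = (0, 0).
Eigenvalues of H: -11, -11.
Both eigenvalues < 0, so H is negative definite -> x* is a strict local max.

max


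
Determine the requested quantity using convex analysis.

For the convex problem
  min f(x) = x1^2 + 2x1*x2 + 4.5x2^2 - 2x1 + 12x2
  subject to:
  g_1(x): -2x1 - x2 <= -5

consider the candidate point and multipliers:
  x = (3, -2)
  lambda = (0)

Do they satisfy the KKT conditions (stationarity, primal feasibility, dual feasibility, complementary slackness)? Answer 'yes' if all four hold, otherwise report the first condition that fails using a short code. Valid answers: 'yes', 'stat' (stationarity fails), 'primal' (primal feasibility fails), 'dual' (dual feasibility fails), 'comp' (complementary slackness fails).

Gradient of f: grad f(x) = Q x + c = (0, 0)
Constraint values g_i(x) = a_i^T x - b_i:
  g_1((3, -2)) = 1
Stationarity residual: grad f(x) + sum_i lambda_i a_i = (0, 0)
  -> stationarity OK
Primal feasibility (all g_i <= 0): FAILS
Dual feasibility (all lambda_i >= 0): OK
Complementary slackness (lambda_i * g_i(x) = 0 for all i): OK

Verdict: the first failing condition is primal_feasibility -> primal.

primal


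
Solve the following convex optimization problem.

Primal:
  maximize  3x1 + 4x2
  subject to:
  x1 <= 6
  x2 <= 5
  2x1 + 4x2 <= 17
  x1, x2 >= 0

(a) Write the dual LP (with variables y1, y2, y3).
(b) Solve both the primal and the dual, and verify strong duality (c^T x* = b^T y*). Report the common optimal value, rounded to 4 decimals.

The standard primal-dual pair for 'max c^T x s.t. A x <= b, x >= 0' is:
  Dual:  min b^T y  s.t.  A^T y >= c,  y >= 0.

So the dual LP is:
  minimize  6y1 + 5y2 + 17y3
  subject to:
    y1 + 2y3 >= 3
    y2 + 4y3 >= 4
    y1, y2, y3 >= 0

Solving the primal: x* = (6, 1.25).
  primal value c^T x* = 23.
Solving the dual: y* = (1, 0, 1).
  dual value b^T y* = 23.
Strong duality: c^T x* = b^T y*. Confirmed.

23


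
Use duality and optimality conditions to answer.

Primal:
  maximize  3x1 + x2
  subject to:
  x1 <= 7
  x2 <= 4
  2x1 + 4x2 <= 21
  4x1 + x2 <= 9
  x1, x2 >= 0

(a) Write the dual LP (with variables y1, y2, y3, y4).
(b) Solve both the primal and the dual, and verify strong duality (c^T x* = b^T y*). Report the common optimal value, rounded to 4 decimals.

The standard primal-dual pair for 'max c^T x s.t. A x <= b, x >= 0' is:
  Dual:  min b^T y  s.t.  A^T y >= c,  y >= 0.

So the dual LP is:
  minimize  7y1 + 4y2 + 21y3 + 9y4
  subject to:
    y1 + 2y3 + 4y4 >= 3
    y2 + 4y3 + y4 >= 1
    y1, y2, y3, y4 >= 0

Solving the primal: x* = (1.25, 4).
  primal value c^T x* = 7.75.
Solving the dual: y* = (0, 0.25, 0, 0.75).
  dual value b^T y* = 7.75.
Strong duality: c^T x* = b^T y*. Confirmed.

7.75


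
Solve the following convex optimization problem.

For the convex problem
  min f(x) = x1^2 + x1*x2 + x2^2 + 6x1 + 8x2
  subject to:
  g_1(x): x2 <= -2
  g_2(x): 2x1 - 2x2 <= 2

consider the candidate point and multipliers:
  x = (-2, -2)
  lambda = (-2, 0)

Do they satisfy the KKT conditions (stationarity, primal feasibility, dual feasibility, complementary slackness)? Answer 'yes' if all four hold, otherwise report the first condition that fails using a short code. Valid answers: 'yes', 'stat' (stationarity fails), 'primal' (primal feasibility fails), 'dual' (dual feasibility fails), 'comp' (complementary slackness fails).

Gradient of f: grad f(x) = Q x + c = (0, 2)
Constraint values g_i(x) = a_i^T x - b_i:
  g_1((-2, -2)) = 0
  g_2((-2, -2)) = -2
Stationarity residual: grad f(x) + sum_i lambda_i a_i = (0, 0)
  -> stationarity OK
Primal feasibility (all g_i <= 0): OK
Dual feasibility (all lambda_i >= 0): FAILS
Complementary slackness (lambda_i * g_i(x) = 0 for all i): OK

Verdict: the first failing condition is dual_feasibility -> dual.

dual


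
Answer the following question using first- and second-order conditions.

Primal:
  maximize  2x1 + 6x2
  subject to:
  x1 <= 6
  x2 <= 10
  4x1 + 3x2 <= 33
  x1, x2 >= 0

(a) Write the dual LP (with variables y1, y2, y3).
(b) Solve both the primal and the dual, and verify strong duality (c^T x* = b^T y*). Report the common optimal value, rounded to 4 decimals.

The standard primal-dual pair for 'max c^T x s.t. A x <= b, x >= 0' is:
  Dual:  min b^T y  s.t.  A^T y >= c,  y >= 0.

So the dual LP is:
  minimize  6y1 + 10y2 + 33y3
  subject to:
    y1 + 4y3 >= 2
    y2 + 3y3 >= 6
    y1, y2, y3 >= 0

Solving the primal: x* = (0.75, 10).
  primal value c^T x* = 61.5.
Solving the dual: y* = (0, 4.5, 0.5).
  dual value b^T y* = 61.5.
Strong duality: c^T x* = b^T y*. Confirmed.

61.5


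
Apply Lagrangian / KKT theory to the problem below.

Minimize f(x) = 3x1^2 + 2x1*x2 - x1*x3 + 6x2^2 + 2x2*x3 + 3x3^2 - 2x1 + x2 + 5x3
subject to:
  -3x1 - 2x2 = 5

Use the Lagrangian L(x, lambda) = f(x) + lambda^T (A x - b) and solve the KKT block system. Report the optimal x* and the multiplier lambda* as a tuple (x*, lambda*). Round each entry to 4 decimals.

Form the Lagrangian:
  L(x, lambda) = (1/2) x^T Q x + c^T x + lambda^T (A x - b)
Stationarity (grad_x L = 0): Q x + c + A^T lambda = 0.
Primal feasibility: A x = b.

This gives the KKT block system:
  [ Q   A^T ] [ x     ]   [-c ]
  [ A    0  ] [ lambda ] = [ b ]

Solving the linear system:
  x*      = (-1.5, -0.25, -1)
  lambda* = (-3.5)
  f(x*)   = 7.625

x* = (-1.5, -0.25, -1), lambda* = (-3.5)


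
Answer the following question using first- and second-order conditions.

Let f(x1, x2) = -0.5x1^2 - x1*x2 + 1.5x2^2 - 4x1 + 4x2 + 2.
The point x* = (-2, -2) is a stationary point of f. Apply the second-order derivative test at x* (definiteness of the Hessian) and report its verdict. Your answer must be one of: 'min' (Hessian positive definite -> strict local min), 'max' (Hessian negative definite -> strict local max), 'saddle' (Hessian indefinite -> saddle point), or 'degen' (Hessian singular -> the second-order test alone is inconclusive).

Compute the Hessian H = grad^2 f:
  H = [[-1, -1], [-1, 3]]
Verify stationarity: grad f(x*) = H x* + g = (0, 0).
Eigenvalues of H: -1.2361, 3.2361.
Eigenvalues have mixed signs, so H is indefinite -> x* is a saddle point.

saddle


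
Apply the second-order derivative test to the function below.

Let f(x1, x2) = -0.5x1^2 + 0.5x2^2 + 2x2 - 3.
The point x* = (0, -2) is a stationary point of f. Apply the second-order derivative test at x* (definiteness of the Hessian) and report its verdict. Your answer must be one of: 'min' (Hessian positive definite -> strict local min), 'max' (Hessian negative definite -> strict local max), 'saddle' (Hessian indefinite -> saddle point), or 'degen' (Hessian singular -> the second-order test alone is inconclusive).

Compute the Hessian H = grad^2 f:
  H = [[-1, 0], [0, 1]]
Verify stationarity: grad f(x*) = H x* + g = (0, 0).
Eigenvalues of H: -1, 1.
Eigenvalues have mixed signs, so H is indefinite -> x* is a saddle point.

saddle


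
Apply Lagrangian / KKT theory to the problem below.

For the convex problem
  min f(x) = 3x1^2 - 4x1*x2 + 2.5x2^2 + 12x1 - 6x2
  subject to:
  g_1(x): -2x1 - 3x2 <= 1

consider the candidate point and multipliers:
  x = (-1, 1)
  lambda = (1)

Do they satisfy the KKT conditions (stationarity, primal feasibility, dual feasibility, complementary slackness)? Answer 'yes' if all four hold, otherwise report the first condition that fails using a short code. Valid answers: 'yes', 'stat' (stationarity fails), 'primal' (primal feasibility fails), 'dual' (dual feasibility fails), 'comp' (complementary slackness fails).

Gradient of f: grad f(x) = Q x + c = (2, 3)
Constraint values g_i(x) = a_i^T x - b_i:
  g_1((-1, 1)) = -2
Stationarity residual: grad f(x) + sum_i lambda_i a_i = (0, 0)
  -> stationarity OK
Primal feasibility (all g_i <= 0): OK
Dual feasibility (all lambda_i >= 0): OK
Complementary slackness (lambda_i * g_i(x) = 0 for all i): FAILS

Verdict: the first failing condition is complementary_slackness -> comp.

comp


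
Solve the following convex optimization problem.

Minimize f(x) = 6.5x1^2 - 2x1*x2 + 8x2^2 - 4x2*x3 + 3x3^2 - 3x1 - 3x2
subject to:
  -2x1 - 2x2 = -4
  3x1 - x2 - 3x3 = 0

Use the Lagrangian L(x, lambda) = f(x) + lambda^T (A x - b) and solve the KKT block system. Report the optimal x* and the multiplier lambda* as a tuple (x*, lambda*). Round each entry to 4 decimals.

Form the Lagrangian:
  L(x, lambda) = (1/2) x^T Q x + c^T x + lambda^T (A x - b)
Stationarity (grad_x L = 0): Q x + c + A^T lambda = 0.
Primal feasibility: A x = b.

This gives the KKT block system:
  [ Q   A^T ] [ x     ]   [-c ]
  [ A    0  ] [ lambda ] = [ b ]

Solving the linear system:
  x*      = (1.0061, 0.9939, 0.6748)
  lambda* = (4.0828, 0.0245)
  f(x*)   = 5.1656

x* = (1.0061, 0.9939, 0.6748), lambda* = (4.0828, 0.0245)


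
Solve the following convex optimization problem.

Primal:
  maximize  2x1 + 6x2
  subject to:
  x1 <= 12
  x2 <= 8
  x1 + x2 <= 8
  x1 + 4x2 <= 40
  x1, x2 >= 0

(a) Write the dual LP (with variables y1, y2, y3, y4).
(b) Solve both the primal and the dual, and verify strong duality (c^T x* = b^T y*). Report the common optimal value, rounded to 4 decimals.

The standard primal-dual pair for 'max c^T x s.t. A x <= b, x >= 0' is:
  Dual:  min b^T y  s.t.  A^T y >= c,  y >= 0.

So the dual LP is:
  minimize  12y1 + 8y2 + 8y3 + 40y4
  subject to:
    y1 + y3 + y4 >= 2
    y2 + y3 + 4y4 >= 6
    y1, y2, y3, y4 >= 0

Solving the primal: x* = (0, 8).
  primal value c^T x* = 48.
Solving the dual: y* = (0, 4, 2, 0).
  dual value b^T y* = 48.
Strong duality: c^T x* = b^T y*. Confirmed.

48


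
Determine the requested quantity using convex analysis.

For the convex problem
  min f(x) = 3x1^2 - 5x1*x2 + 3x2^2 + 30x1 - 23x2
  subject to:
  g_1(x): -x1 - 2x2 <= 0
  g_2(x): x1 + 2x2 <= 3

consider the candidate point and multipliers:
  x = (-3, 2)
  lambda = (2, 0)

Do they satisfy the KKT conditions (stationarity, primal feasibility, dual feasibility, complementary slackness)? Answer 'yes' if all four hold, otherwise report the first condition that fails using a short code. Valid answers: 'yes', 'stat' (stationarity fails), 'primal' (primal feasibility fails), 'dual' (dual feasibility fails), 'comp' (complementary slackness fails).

Gradient of f: grad f(x) = Q x + c = (2, 4)
Constraint values g_i(x) = a_i^T x - b_i:
  g_1((-3, 2)) = -1
  g_2((-3, 2)) = -2
Stationarity residual: grad f(x) + sum_i lambda_i a_i = (0, 0)
  -> stationarity OK
Primal feasibility (all g_i <= 0): OK
Dual feasibility (all lambda_i >= 0): OK
Complementary slackness (lambda_i * g_i(x) = 0 for all i): FAILS

Verdict: the first failing condition is complementary_slackness -> comp.

comp


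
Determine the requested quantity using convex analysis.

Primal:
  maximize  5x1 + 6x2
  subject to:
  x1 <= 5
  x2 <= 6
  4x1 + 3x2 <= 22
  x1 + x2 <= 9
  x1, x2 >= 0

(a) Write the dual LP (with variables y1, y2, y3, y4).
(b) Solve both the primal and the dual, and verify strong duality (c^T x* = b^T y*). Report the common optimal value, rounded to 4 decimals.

The standard primal-dual pair for 'max c^T x s.t. A x <= b, x >= 0' is:
  Dual:  min b^T y  s.t.  A^T y >= c,  y >= 0.

So the dual LP is:
  minimize  5y1 + 6y2 + 22y3 + 9y4
  subject to:
    y1 + 4y3 + y4 >= 5
    y2 + 3y3 + y4 >= 6
    y1, y2, y3, y4 >= 0

Solving the primal: x* = (1, 6).
  primal value c^T x* = 41.
Solving the dual: y* = (0, 2.25, 1.25, 0).
  dual value b^T y* = 41.
Strong duality: c^T x* = b^T y*. Confirmed.

41


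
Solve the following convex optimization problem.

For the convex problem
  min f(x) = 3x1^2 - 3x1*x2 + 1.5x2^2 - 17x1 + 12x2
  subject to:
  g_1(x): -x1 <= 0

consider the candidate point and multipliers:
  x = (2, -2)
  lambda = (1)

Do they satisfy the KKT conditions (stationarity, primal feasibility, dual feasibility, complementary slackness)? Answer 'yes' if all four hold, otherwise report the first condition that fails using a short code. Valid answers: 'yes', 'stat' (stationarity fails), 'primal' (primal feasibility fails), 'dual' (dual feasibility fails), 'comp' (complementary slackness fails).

Gradient of f: grad f(x) = Q x + c = (1, 0)
Constraint values g_i(x) = a_i^T x - b_i:
  g_1((2, -2)) = -2
Stationarity residual: grad f(x) + sum_i lambda_i a_i = (0, 0)
  -> stationarity OK
Primal feasibility (all g_i <= 0): OK
Dual feasibility (all lambda_i >= 0): OK
Complementary slackness (lambda_i * g_i(x) = 0 for all i): FAILS

Verdict: the first failing condition is complementary_slackness -> comp.

comp


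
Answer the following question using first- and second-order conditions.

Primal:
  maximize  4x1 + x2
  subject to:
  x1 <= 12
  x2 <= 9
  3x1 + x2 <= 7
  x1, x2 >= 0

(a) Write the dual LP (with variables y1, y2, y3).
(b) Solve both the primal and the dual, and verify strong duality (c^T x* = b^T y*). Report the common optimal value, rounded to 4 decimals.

The standard primal-dual pair for 'max c^T x s.t. A x <= b, x >= 0' is:
  Dual:  min b^T y  s.t.  A^T y >= c,  y >= 0.

So the dual LP is:
  minimize  12y1 + 9y2 + 7y3
  subject to:
    y1 + 3y3 >= 4
    y2 + y3 >= 1
    y1, y2, y3 >= 0

Solving the primal: x* = (2.3333, 0).
  primal value c^T x* = 9.3333.
Solving the dual: y* = (0, 0, 1.3333).
  dual value b^T y* = 9.3333.
Strong duality: c^T x* = b^T y*. Confirmed.

9.3333


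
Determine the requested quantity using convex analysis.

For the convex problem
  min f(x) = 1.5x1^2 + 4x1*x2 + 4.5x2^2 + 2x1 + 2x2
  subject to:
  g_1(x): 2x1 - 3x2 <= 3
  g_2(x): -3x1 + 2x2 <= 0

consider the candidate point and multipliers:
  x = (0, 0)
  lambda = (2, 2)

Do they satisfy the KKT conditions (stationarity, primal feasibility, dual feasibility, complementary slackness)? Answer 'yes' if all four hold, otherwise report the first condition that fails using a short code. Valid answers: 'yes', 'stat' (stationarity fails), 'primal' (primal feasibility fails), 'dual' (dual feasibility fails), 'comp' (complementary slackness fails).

Gradient of f: grad f(x) = Q x + c = (2, 2)
Constraint values g_i(x) = a_i^T x - b_i:
  g_1((0, 0)) = -3
  g_2((0, 0)) = 0
Stationarity residual: grad f(x) + sum_i lambda_i a_i = (0, 0)
  -> stationarity OK
Primal feasibility (all g_i <= 0): OK
Dual feasibility (all lambda_i >= 0): OK
Complementary slackness (lambda_i * g_i(x) = 0 for all i): FAILS

Verdict: the first failing condition is complementary_slackness -> comp.

comp


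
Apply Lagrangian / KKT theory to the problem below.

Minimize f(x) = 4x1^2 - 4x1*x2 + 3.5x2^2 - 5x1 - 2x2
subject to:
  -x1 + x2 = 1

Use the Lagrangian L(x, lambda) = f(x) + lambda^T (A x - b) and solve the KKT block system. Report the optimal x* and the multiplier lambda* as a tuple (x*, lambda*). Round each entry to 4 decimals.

Form the Lagrangian:
  L(x, lambda) = (1/2) x^T Q x + c^T x + lambda^T (A x - b)
Stationarity (grad_x L = 0): Q x + c + A^T lambda = 0.
Primal feasibility: A x = b.

This gives the KKT block system:
  [ Q   A^T ] [ x     ]   [-c ]
  [ A    0  ] [ lambda ] = [ b ]

Solving the linear system:
  x*      = (0.5714, 1.5714)
  lambda* = (-6.7143)
  f(x*)   = 0.3571

x* = (0.5714, 1.5714), lambda* = (-6.7143)


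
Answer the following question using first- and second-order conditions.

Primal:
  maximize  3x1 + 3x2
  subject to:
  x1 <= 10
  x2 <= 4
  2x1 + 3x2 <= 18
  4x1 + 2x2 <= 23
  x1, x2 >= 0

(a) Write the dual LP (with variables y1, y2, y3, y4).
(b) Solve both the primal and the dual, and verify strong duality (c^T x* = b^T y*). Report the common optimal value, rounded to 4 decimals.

The standard primal-dual pair for 'max c^T x s.t. A x <= b, x >= 0' is:
  Dual:  min b^T y  s.t.  A^T y >= c,  y >= 0.

So the dual LP is:
  minimize  10y1 + 4y2 + 18y3 + 23y4
  subject to:
    y1 + 2y3 + 4y4 >= 3
    y2 + 3y3 + 2y4 >= 3
    y1, y2, y3, y4 >= 0

Solving the primal: x* = (4.125, 3.25).
  primal value c^T x* = 22.125.
Solving the dual: y* = (0, 0, 0.75, 0.375).
  dual value b^T y* = 22.125.
Strong duality: c^T x* = b^T y*. Confirmed.

22.125


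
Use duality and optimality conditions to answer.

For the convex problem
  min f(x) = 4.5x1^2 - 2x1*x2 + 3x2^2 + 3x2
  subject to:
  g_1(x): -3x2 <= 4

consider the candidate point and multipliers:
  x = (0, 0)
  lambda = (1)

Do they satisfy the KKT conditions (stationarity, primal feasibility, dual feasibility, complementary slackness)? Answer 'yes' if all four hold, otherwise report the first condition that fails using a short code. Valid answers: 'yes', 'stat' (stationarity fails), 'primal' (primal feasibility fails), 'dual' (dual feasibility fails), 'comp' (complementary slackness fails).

Gradient of f: grad f(x) = Q x + c = (0, 3)
Constraint values g_i(x) = a_i^T x - b_i:
  g_1((0, 0)) = -4
Stationarity residual: grad f(x) + sum_i lambda_i a_i = (0, 0)
  -> stationarity OK
Primal feasibility (all g_i <= 0): OK
Dual feasibility (all lambda_i >= 0): OK
Complementary slackness (lambda_i * g_i(x) = 0 for all i): FAILS

Verdict: the first failing condition is complementary_slackness -> comp.

comp


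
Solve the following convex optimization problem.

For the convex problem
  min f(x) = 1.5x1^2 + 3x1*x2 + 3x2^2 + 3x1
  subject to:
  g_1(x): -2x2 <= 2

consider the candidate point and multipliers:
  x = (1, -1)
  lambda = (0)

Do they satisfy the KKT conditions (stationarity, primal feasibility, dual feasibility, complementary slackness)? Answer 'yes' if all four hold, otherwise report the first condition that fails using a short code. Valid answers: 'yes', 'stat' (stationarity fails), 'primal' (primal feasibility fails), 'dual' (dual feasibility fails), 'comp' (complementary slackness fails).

Gradient of f: grad f(x) = Q x + c = (3, -3)
Constraint values g_i(x) = a_i^T x - b_i:
  g_1((1, -1)) = 0
Stationarity residual: grad f(x) + sum_i lambda_i a_i = (3, -3)
  -> stationarity FAILS
Primal feasibility (all g_i <= 0): OK
Dual feasibility (all lambda_i >= 0): OK
Complementary slackness (lambda_i * g_i(x) = 0 for all i): OK

Verdict: the first failing condition is stationarity -> stat.

stat


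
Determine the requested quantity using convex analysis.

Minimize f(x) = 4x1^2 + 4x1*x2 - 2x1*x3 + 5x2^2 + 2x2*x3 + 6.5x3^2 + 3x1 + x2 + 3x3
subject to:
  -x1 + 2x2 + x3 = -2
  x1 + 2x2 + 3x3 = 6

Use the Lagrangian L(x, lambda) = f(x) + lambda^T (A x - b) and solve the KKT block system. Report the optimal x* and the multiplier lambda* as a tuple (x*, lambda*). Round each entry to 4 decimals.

Form the Lagrangian:
  L(x, lambda) = (1/2) x^T Q x + c^T x + lambda^T (A x - b)
Stationarity (grad_x L = 0): Q x + c + A^T lambda = 0.
Primal feasibility: A x = b.

This gives the KKT block system:
  [ Q   A^T ] [ x     ]   [-c ]
  [ A    0  ] [ lambda ] = [ b ]

Solving the linear system:
  x*      = (2.2308, -0.7692, 1.7692)
  lambda* = (5.6731, -8.5577)
  f(x*)   = 36.9615

x* = (2.2308, -0.7692, 1.7692), lambda* = (5.6731, -8.5577)


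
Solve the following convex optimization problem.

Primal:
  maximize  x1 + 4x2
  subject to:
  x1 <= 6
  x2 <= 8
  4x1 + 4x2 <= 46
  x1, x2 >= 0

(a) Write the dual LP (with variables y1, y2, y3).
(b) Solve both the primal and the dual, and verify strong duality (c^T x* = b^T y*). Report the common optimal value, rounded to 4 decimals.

The standard primal-dual pair for 'max c^T x s.t. A x <= b, x >= 0' is:
  Dual:  min b^T y  s.t.  A^T y >= c,  y >= 0.

So the dual LP is:
  minimize  6y1 + 8y2 + 46y3
  subject to:
    y1 + 4y3 >= 1
    y2 + 4y3 >= 4
    y1, y2, y3 >= 0

Solving the primal: x* = (3.5, 8).
  primal value c^T x* = 35.5.
Solving the dual: y* = (0, 3, 0.25).
  dual value b^T y* = 35.5.
Strong duality: c^T x* = b^T y*. Confirmed.

35.5


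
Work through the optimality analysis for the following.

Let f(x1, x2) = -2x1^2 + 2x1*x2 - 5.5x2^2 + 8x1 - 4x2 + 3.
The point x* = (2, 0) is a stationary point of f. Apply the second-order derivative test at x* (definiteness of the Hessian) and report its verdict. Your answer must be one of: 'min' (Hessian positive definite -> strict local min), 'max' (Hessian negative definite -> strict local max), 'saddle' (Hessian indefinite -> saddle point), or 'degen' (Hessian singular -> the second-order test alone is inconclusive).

Compute the Hessian H = grad^2 f:
  H = [[-4, 2], [2, -11]]
Verify stationarity: grad f(x*) = H x* + g = (0, 0).
Eigenvalues of H: -11.5311, -3.4689.
Both eigenvalues < 0, so H is negative definite -> x* is a strict local max.

max


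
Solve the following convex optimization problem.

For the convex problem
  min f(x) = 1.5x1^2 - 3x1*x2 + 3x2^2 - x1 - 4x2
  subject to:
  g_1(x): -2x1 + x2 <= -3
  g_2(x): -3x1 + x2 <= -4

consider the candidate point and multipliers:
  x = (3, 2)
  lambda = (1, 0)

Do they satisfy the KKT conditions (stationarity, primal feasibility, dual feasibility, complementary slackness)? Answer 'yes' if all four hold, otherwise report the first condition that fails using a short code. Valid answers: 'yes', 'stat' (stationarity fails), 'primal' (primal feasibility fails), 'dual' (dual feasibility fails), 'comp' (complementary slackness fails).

Gradient of f: grad f(x) = Q x + c = (2, -1)
Constraint values g_i(x) = a_i^T x - b_i:
  g_1((3, 2)) = -1
  g_2((3, 2)) = -3
Stationarity residual: grad f(x) + sum_i lambda_i a_i = (0, 0)
  -> stationarity OK
Primal feasibility (all g_i <= 0): OK
Dual feasibility (all lambda_i >= 0): OK
Complementary slackness (lambda_i * g_i(x) = 0 for all i): FAILS

Verdict: the first failing condition is complementary_slackness -> comp.

comp


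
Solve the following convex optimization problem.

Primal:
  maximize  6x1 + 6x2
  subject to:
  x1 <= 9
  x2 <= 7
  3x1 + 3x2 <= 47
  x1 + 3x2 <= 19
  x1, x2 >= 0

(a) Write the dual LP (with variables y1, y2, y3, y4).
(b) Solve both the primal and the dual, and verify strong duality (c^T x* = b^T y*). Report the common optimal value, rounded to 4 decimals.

The standard primal-dual pair for 'max c^T x s.t. A x <= b, x >= 0' is:
  Dual:  min b^T y  s.t.  A^T y >= c,  y >= 0.

So the dual LP is:
  minimize  9y1 + 7y2 + 47y3 + 19y4
  subject to:
    y1 + 3y3 + y4 >= 6
    y2 + 3y3 + 3y4 >= 6
    y1, y2, y3, y4 >= 0

Solving the primal: x* = (9, 3.3333).
  primal value c^T x* = 74.
Solving the dual: y* = (4, 0, 0, 2).
  dual value b^T y* = 74.
Strong duality: c^T x* = b^T y*. Confirmed.

74
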